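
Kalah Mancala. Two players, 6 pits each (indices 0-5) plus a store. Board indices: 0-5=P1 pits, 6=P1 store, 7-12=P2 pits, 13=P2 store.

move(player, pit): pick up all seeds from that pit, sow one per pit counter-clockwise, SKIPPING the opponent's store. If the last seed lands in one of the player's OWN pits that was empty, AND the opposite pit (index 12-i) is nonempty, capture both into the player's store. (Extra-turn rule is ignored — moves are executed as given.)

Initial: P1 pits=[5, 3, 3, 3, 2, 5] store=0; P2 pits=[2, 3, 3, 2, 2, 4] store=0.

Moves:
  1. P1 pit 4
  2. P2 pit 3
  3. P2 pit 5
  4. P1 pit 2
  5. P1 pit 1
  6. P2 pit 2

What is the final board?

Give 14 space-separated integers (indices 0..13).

Move 1: P1 pit4 -> P1=[5,3,3,3,0,6](1) P2=[2,3,3,2,2,4](0)
Move 2: P2 pit3 -> P1=[5,3,3,3,0,6](1) P2=[2,3,3,0,3,5](0)
Move 3: P2 pit5 -> P1=[6,4,4,4,0,6](1) P2=[2,3,3,0,3,0](1)
Move 4: P1 pit2 -> P1=[6,4,0,5,1,7](2) P2=[2,3,3,0,3,0](1)
Move 5: P1 pit1 -> P1=[6,0,1,6,2,8](2) P2=[2,3,3,0,3,0](1)
Move 6: P2 pit2 -> P1=[0,0,1,6,2,8](2) P2=[2,3,0,1,4,0](8)

Answer: 0 0 1 6 2 8 2 2 3 0 1 4 0 8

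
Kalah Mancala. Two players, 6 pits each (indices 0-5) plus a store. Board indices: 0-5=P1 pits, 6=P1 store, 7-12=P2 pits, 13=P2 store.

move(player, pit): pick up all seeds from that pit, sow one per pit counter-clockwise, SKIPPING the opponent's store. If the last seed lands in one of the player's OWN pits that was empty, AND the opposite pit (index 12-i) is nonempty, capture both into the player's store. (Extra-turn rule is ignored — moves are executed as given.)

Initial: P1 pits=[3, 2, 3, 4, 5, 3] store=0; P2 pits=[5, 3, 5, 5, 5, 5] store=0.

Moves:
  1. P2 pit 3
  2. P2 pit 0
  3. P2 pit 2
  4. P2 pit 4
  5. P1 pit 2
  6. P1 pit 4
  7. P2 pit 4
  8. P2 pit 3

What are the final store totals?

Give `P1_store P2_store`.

Answer: 2 4

Derivation:
Move 1: P2 pit3 -> P1=[4,3,3,4,5,3](0) P2=[5,3,5,0,6,6](1)
Move 2: P2 pit0 -> P1=[4,3,3,4,5,3](0) P2=[0,4,6,1,7,7](1)
Move 3: P2 pit2 -> P1=[5,4,3,4,5,3](0) P2=[0,4,0,2,8,8](2)
Move 4: P2 pit4 -> P1=[6,5,4,5,6,4](0) P2=[0,4,0,2,0,9](3)
Move 5: P1 pit2 -> P1=[6,5,0,6,7,5](1) P2=[0,4,0,2,0,9](3)
Move 6: P1 pit4 -> P1=[6,5,0,6,0,6](2) P2=[1,5,1,3,1,9](3)
Move 7: P2 pit4 -> P1=[6,5,0,6,0,6](2) P2=[1,5,1,3,0,10](3)
Move 8: P2 pit3 -> P1=[6,5,0,6,0,6](2) P2=[1,5,1,0,1,11](4)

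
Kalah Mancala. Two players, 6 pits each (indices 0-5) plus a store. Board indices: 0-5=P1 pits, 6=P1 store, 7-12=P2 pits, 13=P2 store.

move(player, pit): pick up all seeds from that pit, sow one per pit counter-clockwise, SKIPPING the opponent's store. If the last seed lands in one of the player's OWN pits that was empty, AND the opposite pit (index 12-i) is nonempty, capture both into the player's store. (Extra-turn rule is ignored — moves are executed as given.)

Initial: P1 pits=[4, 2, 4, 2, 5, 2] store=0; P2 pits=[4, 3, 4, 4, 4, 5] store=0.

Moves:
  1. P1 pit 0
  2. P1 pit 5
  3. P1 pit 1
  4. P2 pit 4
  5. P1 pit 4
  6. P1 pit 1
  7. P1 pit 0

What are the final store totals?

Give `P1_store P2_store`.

Answer: 4 1

Derivation:
Move 1: P1 pit0 -> P1=[0,3,5,3,6,2](0) P2=[4,3,4,4,4,5](0)
Move 2: P1 pit5 -> P1=[0,3,5,3,6,0](1) P2=[5,3,4,4,4,5](0)
Move 3: P1 pit1 -> P1=[0,0,6,4,7,0](1) P2=[5,3,4,4,4,5](0)
Move 4: P2 pit4 -> P1=[1,1,6,4,7,0](1) P2=[5,3,4,4,0,6](1)
Move 5: P1 pit4 -> P1=[1,1,6,4,0,1](2) P2=[6,4,5,5,1,6](1)
Move 6: P1 pit1 -> P1=[1,0,7,4,0,1](2) P2=[6,4,5,5,1,6](1)
Move 7: P1 pit0 -> P1=[0,0,7,4,0,1](4) P2=[6,4,5,5,0,6](1)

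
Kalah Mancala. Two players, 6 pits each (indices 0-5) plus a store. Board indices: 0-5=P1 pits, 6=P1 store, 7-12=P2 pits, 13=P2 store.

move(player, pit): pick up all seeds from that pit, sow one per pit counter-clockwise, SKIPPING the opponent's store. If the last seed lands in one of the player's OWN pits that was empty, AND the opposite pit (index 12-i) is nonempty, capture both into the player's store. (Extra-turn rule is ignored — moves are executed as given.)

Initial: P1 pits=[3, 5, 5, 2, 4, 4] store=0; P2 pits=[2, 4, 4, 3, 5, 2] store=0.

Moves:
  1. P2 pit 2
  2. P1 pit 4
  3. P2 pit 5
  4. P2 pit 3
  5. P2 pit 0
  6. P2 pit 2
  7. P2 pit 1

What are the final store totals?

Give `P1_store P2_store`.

Answer: 1 10

Derivation:
Move 1: P2 pit2 -> P1=[3,5,5,2,4,4](0) P2=[2,4,0,4,6,3](1)
Move 2: P1 pit4 -> P1=[3,5,5,2,0,5](1) P2=[3,5,0,4,6,3](1)
Move 3: P2 pit5 -> P1=[4,6,5,2,0,5](1) P2=[3,5,0,4,6,0](2)
Move 4: P2 pit3 -> P1=[5,6,5,2,0,5](1) P2=[3,5,0,0,7,1](3)
Move 5: P2 pit0 -> P1=[5,6,0,2,0,5](1) P2=[0,6,1,0,7,1](9)
Move 6: P2 pit2 -> P1=[5,6,0,2,0,5](1) P2=[0,6,0,1,7,1](9)
Move 7: P2 pit1 -> P1=[6,6,0,2,0,5](1) P2=[0,0,1,2,8,2](10)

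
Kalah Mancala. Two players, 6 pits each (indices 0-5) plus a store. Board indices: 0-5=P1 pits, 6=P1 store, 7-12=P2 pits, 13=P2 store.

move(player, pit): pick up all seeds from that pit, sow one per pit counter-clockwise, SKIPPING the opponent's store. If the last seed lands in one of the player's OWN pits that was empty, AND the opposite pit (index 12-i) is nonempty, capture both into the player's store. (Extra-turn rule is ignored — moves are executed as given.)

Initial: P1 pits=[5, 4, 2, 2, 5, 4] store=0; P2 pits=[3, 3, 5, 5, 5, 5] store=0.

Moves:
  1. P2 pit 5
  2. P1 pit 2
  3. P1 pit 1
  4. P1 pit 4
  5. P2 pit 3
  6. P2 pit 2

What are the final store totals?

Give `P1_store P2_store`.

Move 1: P2 pit5 -> P1=[6,5,3,3,5,4](0) P2=[3,3,5,5,5,0](1)
Move 2: P1 pit2 -> P1=[6,5,0,4,6,5](0) P2=[3,3,5,5,5,0](1)
Move 3: P1 pit1 -> P1=[6,0,1,5,7,6](1) P2=[3,3,5,5,5,0](1)
Move 4: P1 pit4 -> P1=[6,0,1,5,0,7](2) P2=[4,4,6,6,6,0](1)
Move 5: P2 pit3 -> P1=[7,1,2,5,0,7](2) P2=[4,4,6,0,7,1](2)
Move 6: P2 pit2 -> P1=[8,2,2,5,0,7](2) P2=[4,4,0,1,8,2](3)

Answer: 2 3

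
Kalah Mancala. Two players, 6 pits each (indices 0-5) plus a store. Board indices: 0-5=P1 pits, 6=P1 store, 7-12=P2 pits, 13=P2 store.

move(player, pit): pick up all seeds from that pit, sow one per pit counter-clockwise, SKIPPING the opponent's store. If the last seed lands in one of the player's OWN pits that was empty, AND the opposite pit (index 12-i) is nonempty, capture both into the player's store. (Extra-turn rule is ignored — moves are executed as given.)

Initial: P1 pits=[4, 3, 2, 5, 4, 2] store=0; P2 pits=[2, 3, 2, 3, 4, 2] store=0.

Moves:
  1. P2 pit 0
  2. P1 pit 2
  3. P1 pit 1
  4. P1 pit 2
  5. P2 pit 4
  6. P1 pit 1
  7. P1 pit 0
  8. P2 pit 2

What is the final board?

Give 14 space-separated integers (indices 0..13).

Move 1: P2 pit0 -> P1=[4,3,2,5,4,2](0) P2=[0,4,3,3,4,2](0)
Move 2: P1 pit2 -> P1=[4,3,0,6,5,2](0) P2=[0,4,3,3,4,2](0)
Move 3: P1 pit1 -> P1=[4,0,1,7,6,2](0) P2=[0,4,3,3,4,2](0)
Move 4: P1 pit2 -> P1=[4,0,0,8,6,2](0) P2=[0,4,3,3,4,2](0)
Move 5: P2 pit4 -> P1=[5,1,0,8,6,2](0) P2=[0,4,3,3,0,3](1)
Move 6: P1 pit1 -> P1=[5,0,0,8,6,2](4) P2=[0,4,3,0,0,3](1)
Move 7: P1 pit0 -> P1=[0,1,1,9,7,3](4) P2=[0,4,3,0,0,3](1)
Move 8: P2 pit2 -> P1=[0,1,1,9,7,3](4) P2=[0,4,0,1,1,4](1)

Answer: 0 1 1 9 7 3 4 0 4 0 1 1 4 1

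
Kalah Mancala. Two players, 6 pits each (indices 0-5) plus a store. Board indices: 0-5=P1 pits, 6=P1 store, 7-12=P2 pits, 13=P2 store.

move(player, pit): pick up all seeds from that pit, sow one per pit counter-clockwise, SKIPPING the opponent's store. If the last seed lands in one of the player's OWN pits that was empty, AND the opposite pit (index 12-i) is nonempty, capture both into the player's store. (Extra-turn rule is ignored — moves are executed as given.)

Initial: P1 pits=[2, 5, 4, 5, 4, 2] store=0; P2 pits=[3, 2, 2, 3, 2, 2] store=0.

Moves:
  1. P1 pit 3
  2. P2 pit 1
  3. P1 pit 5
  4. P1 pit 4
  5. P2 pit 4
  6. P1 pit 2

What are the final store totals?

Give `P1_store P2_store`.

Move 1: P1 pit3 -> P1=[2,5,4,0,5,3](1) P2=[4,3,2,3,2,2](0)
Move 2: P2 pit1 -> P1=[2,5,4,0,5,3](1) P2=[4,0,3,4,3,2](0)
Move 3: P1 pit5 -> P1=[2,5,4,0,5,0](2) P2=[5,1,3,4,3,2](0)
Move 4: P1 pit4 -> P1=[2,5,4,0,0,1](3) P2=[6,2,4,4,3,2](0)
Move 5: P2 pit4 -> P1=[3,5,4,0,0,1](3) P2=[6,2,4,4,0,3](1)
Move 6: P1 pit2 -> P1=[3,5,0,1,1,2](4) P2=[6,2,4,4,0,3](1)

Answer: 4 1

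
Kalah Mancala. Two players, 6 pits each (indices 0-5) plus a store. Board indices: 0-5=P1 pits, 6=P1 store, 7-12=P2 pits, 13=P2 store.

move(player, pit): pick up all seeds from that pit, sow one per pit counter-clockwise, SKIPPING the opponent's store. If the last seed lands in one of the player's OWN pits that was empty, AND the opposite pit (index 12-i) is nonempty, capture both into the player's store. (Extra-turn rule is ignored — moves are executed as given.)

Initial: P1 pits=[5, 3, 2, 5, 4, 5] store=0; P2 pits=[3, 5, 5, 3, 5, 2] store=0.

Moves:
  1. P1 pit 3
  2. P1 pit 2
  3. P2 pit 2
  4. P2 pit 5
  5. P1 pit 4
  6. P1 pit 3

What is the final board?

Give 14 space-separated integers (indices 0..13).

Answer: 7 4 0 0 0 7 10 5 0 1 5 6 0 2

Derivation:
Move 1: P1 pit3 -> P1=[5,3,2,0,5,6](1) P2=[4,6,5,3,5,2](0)
Move 2: P1 pit2 -> P1=[5,3,0,1,6,6](1) P2=[4,6,5,3,5,2](0)
Move 3: P2 pit2 -> P1=[6,3,0,1,6,6](1) P2=[4,6,0,4,6,3](1)
Move 4: P2 pit5 -> P1=[7,4,0,1,6,6](1) P2=[4,6,0,4,6,0](2)
Move 5: P1 pit4 -> P1=[7,4,0,1,0,7](2) P2=[5,7,1,5,6,0](2)
Move 6: P1 pit3 -> P1=[7,4,0,0,0,7](10) P2=[5,0,1,5,6,0](2)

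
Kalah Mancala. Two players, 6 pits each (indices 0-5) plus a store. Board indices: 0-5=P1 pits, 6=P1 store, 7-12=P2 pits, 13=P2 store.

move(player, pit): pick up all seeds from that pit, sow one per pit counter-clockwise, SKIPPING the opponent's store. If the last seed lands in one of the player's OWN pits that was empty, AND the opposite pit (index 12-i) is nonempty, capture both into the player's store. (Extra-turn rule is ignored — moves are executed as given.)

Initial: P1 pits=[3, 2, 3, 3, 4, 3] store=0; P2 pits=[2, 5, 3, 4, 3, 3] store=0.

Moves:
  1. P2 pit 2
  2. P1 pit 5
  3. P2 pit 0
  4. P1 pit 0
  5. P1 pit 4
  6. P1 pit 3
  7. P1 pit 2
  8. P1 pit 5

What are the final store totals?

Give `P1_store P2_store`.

Move 1: P2 pit2 -> P1=[3,2,3,3,4,3](0) P2=[2,5,0,5,4,4](0)
Move 2: P1 pit5 -> P1=[3,2,3,3,4,0](1) P2=[3,6,0,5,4,4](0)
Move 3: P2 pit0 -> P1=[3,2,3,3,4,0](1) P2=[0,7,1,6,4,4](0)
Move 4: P1 pit0 -> P1=[0,3,4,4,4,0](1) P2=[0,7,1,6,4,4](0)
Move 5: P1 pit4 -> P1=[0,3,4,4,0,1](2) P2=[1,8,1,6,4,4](0)
Move 6: P1 pit3 -> P1=[0,3,4,0,1,2](3) P2=[2,8,1,6,4,4](0)
Move 7: P1 pit2 -> P1=[0,3,0,1,2,3](4) P2=[2,8,1,6,4,4](0)
Move 8: P1 pit5 -> P1=[0,3,0,1,2,0](5) P2=[3,9,1,6,4,4](0)

Answer: 5 0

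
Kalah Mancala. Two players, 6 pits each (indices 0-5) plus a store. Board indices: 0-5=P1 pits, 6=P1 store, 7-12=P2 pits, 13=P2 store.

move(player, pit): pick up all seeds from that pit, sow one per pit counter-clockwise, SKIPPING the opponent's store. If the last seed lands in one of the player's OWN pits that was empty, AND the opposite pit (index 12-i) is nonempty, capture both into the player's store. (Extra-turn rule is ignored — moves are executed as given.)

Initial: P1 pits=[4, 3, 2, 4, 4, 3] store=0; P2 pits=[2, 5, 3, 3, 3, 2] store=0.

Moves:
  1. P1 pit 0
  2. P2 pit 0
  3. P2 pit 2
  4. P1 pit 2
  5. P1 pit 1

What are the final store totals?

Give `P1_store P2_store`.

Move 1: P1 pit0 -> P1=[0,4,3,5,5,3](0) P2=[2,5,3,3,3,2](0)
Move 2: P2 pit0 -> P1=[0,4,3,5,5,3](0) P2=[0,6,4,3,3,2](0)
Move 3: P2 pit2 -> P1=[0,4,3,5,5,3](0) P2=[0,6,0,4,4,3](1)
Move 4: P1 pit2 -> P1=[0,4,0,6,6,4](0) P2=[0,6,0,4,4,3](1)
Move 5: P1 pit1 -> P1=[0,0,1,7,7,5](0) P2=[0,6,0,4,4,3](1)

Answer: 0 1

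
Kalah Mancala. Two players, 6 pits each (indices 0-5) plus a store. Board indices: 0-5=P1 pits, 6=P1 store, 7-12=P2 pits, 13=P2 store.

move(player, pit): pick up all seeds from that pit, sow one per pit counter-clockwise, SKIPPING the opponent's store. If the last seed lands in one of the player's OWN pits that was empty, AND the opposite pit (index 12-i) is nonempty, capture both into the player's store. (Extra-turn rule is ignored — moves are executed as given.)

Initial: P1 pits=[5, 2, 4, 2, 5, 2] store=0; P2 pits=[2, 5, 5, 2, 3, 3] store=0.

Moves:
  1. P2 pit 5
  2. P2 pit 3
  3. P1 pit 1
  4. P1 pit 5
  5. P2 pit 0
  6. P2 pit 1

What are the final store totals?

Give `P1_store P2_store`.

Move 1: P2 pit5 -> P1=[6,3,4,2,5,2](0) P2=[2,5,5,2,3,0](1)
Move 2: P2 pit3 -> P1=[0,3,4,2,5,2](0) P2=[2,5,5,0,4,0](8)
Move 3: P1 pit1 -> P1=[0,0,5,3,6,2](0) P2=[2,5,5,0,4,0](8)
Move 4: P1 pit5 -> P1=[0,0,5,3,6,0](1) P2=[3,5,5,0,4,0](8)
Move 5: P2 pit0 -> P1=[0,0,0,3,6,0](1) P2=[0,6,6,0,4,0](14)
Move 6: P2 pit1 -> P1=[1,0,0,3,6,0](1) P2=[0,0,7,1,5,1](15)

Answer: 1 15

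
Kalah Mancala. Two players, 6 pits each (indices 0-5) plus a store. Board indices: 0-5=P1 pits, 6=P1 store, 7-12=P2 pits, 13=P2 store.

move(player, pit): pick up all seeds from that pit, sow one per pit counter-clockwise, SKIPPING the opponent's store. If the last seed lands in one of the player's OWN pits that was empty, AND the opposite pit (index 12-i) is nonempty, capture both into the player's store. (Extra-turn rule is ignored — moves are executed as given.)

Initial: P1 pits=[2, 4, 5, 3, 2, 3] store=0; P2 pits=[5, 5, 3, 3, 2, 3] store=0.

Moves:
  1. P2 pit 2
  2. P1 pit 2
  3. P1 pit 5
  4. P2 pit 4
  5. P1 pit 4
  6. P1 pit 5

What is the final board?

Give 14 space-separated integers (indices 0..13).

Move 1: P2 pit2 -> P1=[2,4,5,3,2,3](0) P2=[5,5,0,4,3,4](0)
Move 2: P1 pit2 -> P1=[2,4,0,4,3,4](1) P2=[6,5,0,4,3,4](0)
Move 3: P1 pit5 -> P1=[2,4,0,4,3,0](2) P2=[7,6,1,4,3,4](0)
Move 4: P2 pit4 -> P1=[3,4,0,4,3,0](2) P2=[7,6,1,4,0,5](1)
Move 5: P1 pit4 -> P1=[3,4,0,4,0,1](3) P2=[8,6,1,4,0,5](1)
Move 6: P1 pit5 -> P1=[3,4,0,4,0,0](4) P2=[8,6,1,4,0,5](1)

Answer: 3 4 0 4 0 0 4 8 6 1 4 0 5 1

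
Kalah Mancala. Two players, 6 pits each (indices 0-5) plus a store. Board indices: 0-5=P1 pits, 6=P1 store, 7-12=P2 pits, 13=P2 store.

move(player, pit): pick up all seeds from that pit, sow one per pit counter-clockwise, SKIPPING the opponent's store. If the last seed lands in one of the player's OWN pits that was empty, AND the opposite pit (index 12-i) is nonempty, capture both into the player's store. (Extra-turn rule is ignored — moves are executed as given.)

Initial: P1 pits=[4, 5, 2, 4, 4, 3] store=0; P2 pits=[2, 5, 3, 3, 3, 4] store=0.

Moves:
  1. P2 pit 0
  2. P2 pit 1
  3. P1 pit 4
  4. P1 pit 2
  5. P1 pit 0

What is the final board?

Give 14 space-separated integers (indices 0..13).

Move 1: P2 pit0 -> P1=[4,5,2,4,4,3](0) P2=[0,6,4,3,3,4](0)
Move 2: P2 pit1 -> P1=[5,5,2,4,4,3](0) P2=[0,0,5,4,4,5](1)
Move 3: P1 pit4 -> P1=[5,5,2,4,0,4](1) P2=[1,1,5,4,4,5](1)
Move 4: P1 pit2 -> P1=[5,5,0,5,0,4](3) P2=[1,0,5,4,4,5](1)
Move 5: P1 pit0 -> P1=[0,6,1,6,1,5](3) P2=[1,0,5,4,4,5](1)

Answer: 0 6 1 6 1 5 3 1 0 5 4 4 5 1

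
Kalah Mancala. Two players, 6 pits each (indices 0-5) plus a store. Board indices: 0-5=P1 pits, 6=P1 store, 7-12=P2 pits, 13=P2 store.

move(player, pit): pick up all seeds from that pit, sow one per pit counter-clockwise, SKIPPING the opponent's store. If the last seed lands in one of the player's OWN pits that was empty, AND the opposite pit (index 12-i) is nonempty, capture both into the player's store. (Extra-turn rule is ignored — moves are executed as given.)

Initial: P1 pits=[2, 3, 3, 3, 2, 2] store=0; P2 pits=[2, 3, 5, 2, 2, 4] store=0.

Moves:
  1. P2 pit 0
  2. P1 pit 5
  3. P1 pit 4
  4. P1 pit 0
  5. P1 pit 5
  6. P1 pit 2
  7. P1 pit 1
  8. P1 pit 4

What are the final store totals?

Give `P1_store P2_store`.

Move 1: P2 pit0 -> P1=[2,3,3,3,2,2](0) P2=[0,4,6,2,2,4](0)
Move 2: P1 pit5 -> P1=[2,3,3,3,2,0](1) P2=[1,4,6,2,2,4](0)
Move 3: P1 pit4 -> P1=[2,3,3,3,0,1](2) P2=[1,4,6,2,2,4](0)
Move 4: P1 pit0 -> P1=[0,4,4,3,0,1](2) P2=[1,4,6,2,2,4](0)
Move 5: P1 pit5 -> P1=[0,4,4,3,0,0](3) P2=[1,4,6,2,2,4](0)
Move 6: P1 pit2 -> P1=[0,4,0,4,1,1](4) P2=[1,4,6,2,2,4](0)
Move 7: P1 pit1 -> P1=[0,0,1,5,2,2](4) P2=[1,4,6,2,2,4](0)
Move 8: P1 pit4 -> P1=[0,0,1,5,0,3](5) P2=[1,4,6,2,2,4](0)

Answer: 5 0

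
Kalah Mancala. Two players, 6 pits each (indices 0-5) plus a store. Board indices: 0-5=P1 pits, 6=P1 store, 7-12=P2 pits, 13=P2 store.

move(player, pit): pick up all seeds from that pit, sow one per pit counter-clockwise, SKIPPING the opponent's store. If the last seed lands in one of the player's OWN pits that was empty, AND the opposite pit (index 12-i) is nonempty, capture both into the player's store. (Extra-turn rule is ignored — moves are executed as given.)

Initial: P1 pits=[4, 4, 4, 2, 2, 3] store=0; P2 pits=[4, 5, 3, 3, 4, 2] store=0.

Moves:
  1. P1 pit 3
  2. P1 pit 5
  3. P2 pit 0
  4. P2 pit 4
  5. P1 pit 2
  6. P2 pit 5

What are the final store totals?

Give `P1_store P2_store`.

Move 1: P1 pit3 -> P1=[4,4,4,0,3,4](0) P2=[4,5,3,3,4,2](0)
Move 2: P1 pit5 -> P1=[4,4,4,0,3,0](1) P2=[5,6,4,3,4,2](0)
Move 3: P2 pit0 -> P1=[4,4,4,0,3,0](1) P2=[0,7,5,4,5,3](0)
Move 4: P2 pit4 -> P1=[5,5,5,0,3,0](1) P2=[0,7,5,4,0,4](1)
Move 5: P1 pit2 -> P1=[5,5,0,1,4,1](2) P2=[1,7,5,4,0,4](1)
Move 6: P2 pit5 -> P1=[6,6,1,1,4,1](2) P2=[1,7,5,4,0,0](2)

Answer: 2 2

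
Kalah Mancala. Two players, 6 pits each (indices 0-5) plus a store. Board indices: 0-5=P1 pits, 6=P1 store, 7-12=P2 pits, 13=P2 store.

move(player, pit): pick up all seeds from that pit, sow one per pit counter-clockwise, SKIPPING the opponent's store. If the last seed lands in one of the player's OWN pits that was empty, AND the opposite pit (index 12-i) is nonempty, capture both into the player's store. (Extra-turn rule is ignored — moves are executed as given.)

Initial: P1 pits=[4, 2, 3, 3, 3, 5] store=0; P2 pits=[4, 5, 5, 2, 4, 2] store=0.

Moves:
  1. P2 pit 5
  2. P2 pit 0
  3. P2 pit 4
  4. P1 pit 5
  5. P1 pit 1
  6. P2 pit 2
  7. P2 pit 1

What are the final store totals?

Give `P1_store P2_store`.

Answer: 1 4

Derivation:
Move 1: P2 pit5 -> P1=[5,2,3,3,3,5](0) P2=[4,5,5,2,4,0](1)
Move 2: P2 pit0 -> P1=[5,2,3,3,3,5](0) P2=[0,6,6,3,5,0](1)
Move 3: P2 pit4 -> P1=[6,3,4,3,3,5](0) P2=[0,6,6,3,0,1](2)
Move 4: P1 pit5 -> P1=[6,3,4,3,3,0](1) P2=[1,7,7,4,0,1](2)
Move 5: P1 pit1 -> P1=[6,0,5,4,4,0](1) P2=[1,7,7,4,0,1](2)
Move 6: P2 pit2 -> P1=[7,1,6,4,4,0](1) P2=[1,7,0,5,1,2](3)
Move 7: P2 pit1 -> P1=[8,2,6,4,4,0](1) P2=[1,0,1,6,2,3](4)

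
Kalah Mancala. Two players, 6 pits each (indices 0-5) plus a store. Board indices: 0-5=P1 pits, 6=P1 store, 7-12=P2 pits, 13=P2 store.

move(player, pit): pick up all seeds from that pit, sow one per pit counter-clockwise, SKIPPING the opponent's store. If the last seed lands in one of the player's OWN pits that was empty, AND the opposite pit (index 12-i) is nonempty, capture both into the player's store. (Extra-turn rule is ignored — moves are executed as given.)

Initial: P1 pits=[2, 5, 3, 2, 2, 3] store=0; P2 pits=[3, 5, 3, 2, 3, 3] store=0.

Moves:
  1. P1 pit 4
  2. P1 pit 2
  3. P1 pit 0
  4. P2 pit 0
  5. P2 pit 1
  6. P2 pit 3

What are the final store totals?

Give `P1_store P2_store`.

Answer: 4 1

Derivation:
Move 1: P1 pit4 -> P1=[2,5,3,2,0,4](1) P2=[3,5,3,2,3,3](0)
Move 2: P1 pit2 -> P1=[2,5,0,3,1,5](1) P2=[3,5,3,2,3,3](0)
Move 3: P1 pit0 -> P1=[0,6,0,3,1,5](4) P2=[3,5,3,0,3,3](0)
Move 4: P2 pit0 -> P1=[0,6,0,3,1,5](4) P2=[0,6,4,1,3,3](0)
Move 5: P2 pit1 -> P1=[1,6,0,3,1,5](4) P2=[0,0,5,2,4,4](1)
Move 6: P2 pit3 -> P1=[1,6,0,3,1,5](4) P2=[0,0,5,0,5,5](1)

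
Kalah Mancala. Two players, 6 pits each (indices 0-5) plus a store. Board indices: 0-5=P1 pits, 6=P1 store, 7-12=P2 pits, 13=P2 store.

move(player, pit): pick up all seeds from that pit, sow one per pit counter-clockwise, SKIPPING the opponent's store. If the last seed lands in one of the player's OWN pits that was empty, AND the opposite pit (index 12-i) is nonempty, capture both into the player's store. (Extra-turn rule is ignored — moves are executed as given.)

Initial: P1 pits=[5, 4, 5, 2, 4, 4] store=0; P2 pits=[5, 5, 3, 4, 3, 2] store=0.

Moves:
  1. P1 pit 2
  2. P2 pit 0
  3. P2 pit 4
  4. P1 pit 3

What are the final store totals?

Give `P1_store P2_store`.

Move 1: P1 pit2 -> P1=[5,4,0,3,5,5](1) P2=[6,5,3,4,3,2](0)
Move 2: P2 pit0 -> P1=[5,4,0,3,5,5](1) P2=[0,6,4,5,4,3](1)
Move 3: P2 pit4 -> P1=[6,5,0,3,5,5](1) P2=[0,6,4,5,0,4](2)
Move 4: P1 pit3 -> P1=[6,5,0,0,6,6](2) P2=[0,6,4,5,0,4](2)

Answer: 2 2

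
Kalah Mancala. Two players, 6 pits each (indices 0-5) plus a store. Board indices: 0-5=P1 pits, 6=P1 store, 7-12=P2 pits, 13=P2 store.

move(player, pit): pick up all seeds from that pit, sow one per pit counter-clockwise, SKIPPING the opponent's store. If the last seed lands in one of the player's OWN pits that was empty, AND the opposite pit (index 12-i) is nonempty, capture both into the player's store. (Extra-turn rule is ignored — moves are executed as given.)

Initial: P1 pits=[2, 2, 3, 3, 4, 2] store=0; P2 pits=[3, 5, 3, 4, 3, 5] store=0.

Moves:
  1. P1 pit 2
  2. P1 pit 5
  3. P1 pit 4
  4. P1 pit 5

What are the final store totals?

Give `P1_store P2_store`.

Answer: 3 0

Derivation:
Move 1: P1 pit2 -> P1=[2,2,0,4,5,3](0) P2=[3,5,3,4,3,5](0)
Move 2: P1 pit5 -> P1=[2,2,0,4,5,0](1) P2=[4,6,3,4,3,5](0)
Move 3: P1 pit4 -> P1=[2,2,0,4,0,1](2) P2=[5,7,4,4,3,5](0)
Move 4: P1 pit5 -> P1=[2,2,0,4,0,0](3) P2=[5,7,4,4,3,5](0)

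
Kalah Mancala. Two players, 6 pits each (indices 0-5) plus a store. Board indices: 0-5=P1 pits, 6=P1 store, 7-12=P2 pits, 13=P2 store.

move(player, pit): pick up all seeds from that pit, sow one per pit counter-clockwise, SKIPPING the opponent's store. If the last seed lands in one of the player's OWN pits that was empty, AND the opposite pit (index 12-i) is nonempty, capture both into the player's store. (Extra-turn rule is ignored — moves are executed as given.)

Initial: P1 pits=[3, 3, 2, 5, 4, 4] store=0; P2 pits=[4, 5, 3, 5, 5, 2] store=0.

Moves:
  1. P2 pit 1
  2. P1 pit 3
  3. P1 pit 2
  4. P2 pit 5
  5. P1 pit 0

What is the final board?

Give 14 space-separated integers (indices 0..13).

Answer: 0 5 1 2 7 5 1 5 1 4 6 6 0 2

Derivation:
Move 1: P2 pit1 -> P1=[3,3,2,5,4,4](0) P2=[4,0,4,6,6,3](1)
Move 2: P1 pit3 -> P1=[3,3,2,0,5,5](1) P2=[5,1,4,6,6,3](1)
Move 3: P1 pit2 -> P1=[3,3,0,1,6,5](1) P2=[5,1,4,6,6,3](1)
Move 4: P2 pit5 -> P1=[4,4,0,1,6,5](1) P2=[5,1,4,6,6,0](2)
Move 5: P1 pit0 -> P1=[0,5,1,2,7,5](1) P2=[5,1,4,6,6,0](2)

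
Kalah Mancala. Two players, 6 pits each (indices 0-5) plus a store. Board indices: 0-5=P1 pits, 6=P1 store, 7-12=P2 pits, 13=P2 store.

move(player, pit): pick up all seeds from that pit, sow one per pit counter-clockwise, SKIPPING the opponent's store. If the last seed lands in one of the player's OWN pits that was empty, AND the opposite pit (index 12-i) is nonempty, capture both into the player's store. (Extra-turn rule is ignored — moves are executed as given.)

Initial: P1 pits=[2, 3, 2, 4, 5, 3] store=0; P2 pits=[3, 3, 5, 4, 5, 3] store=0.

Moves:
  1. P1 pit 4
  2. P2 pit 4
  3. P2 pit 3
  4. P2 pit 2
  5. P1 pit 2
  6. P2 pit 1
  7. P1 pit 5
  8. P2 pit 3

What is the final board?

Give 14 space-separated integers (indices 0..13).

Move 1: P1 pit4 -> P1=[2,3,2,4,0,4](1) P2=[4,4,6,4,5,3](0)
Move 2: P2 pit4 -> P1=[3,4,3,4,0,4](1) P2=[4,4,6,4,0,4](1)
Move 3: P2 pit3 -> P1=[4,4,3,4,0,4](1) P2=[4,4,6,0,1,5](2)
Move 4: P2 pit2 -> P1=[5,5,3,4,0,4](1) P2=[4,4,0,1,2,6](3)
Move 5: P1 pit2 -> P1=[5,5,0,5,1,5](1) P2=[4,4,0,1,2,6](3)
Move 6: P2 pit1 -> P1=[5,5,0,5,1,5](1) P2=[4,0,1,2,3,7](3)
Move 7: P1 pit5 -> P1=[5,5,0,5,1,0](2) P2=[5,1,2,3,3,7](3)
Move 8: P2 pit3 -> P1=[5,5,0,5,1,0](2) P2=[5,1,2,0,4,8](4)

Answer: 5 5 0 5 1 0 2 5 1 2 0 4 8 4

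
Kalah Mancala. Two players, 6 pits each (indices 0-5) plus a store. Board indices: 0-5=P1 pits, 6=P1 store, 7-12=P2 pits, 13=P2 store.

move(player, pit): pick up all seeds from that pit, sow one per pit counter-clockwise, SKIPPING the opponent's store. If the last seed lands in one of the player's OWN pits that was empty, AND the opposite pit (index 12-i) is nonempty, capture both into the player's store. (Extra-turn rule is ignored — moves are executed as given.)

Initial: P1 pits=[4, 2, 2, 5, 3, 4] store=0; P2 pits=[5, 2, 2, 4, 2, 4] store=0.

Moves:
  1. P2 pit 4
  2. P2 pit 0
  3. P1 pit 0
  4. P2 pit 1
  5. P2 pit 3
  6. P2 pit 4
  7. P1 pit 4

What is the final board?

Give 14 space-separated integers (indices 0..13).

Move 1: P2 pit4 -> P1=[4,2,2,5,3,4](0) P2=[5,2,2,4,0,5](1)
Move 2: P2 pit0 -> P1=[4,2,2,5,3,4](0) P2=[0,3,3,5,1,6](1)
Move 3: P1 pit0 -> P1=[0,3,3,6,4,4](0) P2=[0,3,3,5,1,6](1)
Move 4: P2 pit1 -> P1=[0,3,3,6,4,4](0) P2=[0,0,4,6,2,6](1)
Move 5: P2 pit3 -> P1=[1,4,4,6,4,4](0) P2=[0,0,4,0,3,7](2)
Move 6: P2 pit4 -> P1=[2,4,4,6,4,4](0) P2=[0,0,4,0,0,8](3)
Move 7: P1 pit4 -> P1=[2,4,4,6,0,5](1) P2=[1,1,4,0,0,8](3)

Answer: 2 4 4 6 0 5 1 1 1 4 0 0 8 3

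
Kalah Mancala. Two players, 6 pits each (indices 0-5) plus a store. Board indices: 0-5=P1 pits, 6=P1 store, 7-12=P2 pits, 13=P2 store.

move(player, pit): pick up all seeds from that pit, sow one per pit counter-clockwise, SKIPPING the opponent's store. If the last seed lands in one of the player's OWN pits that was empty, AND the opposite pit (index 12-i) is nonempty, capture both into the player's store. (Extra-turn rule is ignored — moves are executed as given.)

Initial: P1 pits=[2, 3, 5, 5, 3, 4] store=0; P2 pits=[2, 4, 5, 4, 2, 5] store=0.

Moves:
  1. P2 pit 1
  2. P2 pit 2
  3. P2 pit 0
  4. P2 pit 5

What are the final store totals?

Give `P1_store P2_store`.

Move 1: P2 pit1 -> P1=[2,3,5,5,3,4](0) P2=[2,0,6,5,3,6](0)
Move 2: P2 pit2 -> P1=[3,4,5,5,3,4](0) P2=[2,0,0,6,4,7](1)
Move 3: P2 pit0 -> P1=[3,4,5,0,3,4](0) P2=[0,1,0,6,4,7](7)
Move 4: P2 pit5 -> P1=[4,5,6,1,4,5](0) P2=[0,1,0,6,4,0](8)

Answer: 0 8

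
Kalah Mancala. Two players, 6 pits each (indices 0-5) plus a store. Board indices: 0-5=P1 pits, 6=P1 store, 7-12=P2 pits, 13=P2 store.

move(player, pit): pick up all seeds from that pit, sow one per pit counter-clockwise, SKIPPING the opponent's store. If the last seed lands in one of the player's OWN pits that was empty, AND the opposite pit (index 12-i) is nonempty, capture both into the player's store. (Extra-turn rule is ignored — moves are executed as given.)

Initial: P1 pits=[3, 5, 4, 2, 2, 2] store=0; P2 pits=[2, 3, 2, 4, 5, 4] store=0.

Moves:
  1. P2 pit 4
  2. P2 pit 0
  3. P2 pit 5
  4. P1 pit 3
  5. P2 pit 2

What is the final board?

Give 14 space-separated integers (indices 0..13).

Move 1: P2 pit4 -> P1=[4,6,5,2,2,2](0) P2=[2,3,2,4,0,5](1)
Move 2: P2 pit0 -> P1=[4,6,5,2,2,2](0) P2=[0,4,3,4,0,5](1)
Move 3: P2 pit5 -> P1=[5,7,6,3,2,2](0) P2=[0,4,3,4,0,0](2)
Move 4: P1 pit3 -> P1=[5,7,6,0,3,3](1) P2=[0,4,3,4,0,0](2)
Move 5: P2 pit2 -> P1=[0,7,6,0,3,3](1) P2=[0,4,0,5,1,0](8)

Answer: 0 7 6 0 3 3 1 0 4 0 5 1 0 8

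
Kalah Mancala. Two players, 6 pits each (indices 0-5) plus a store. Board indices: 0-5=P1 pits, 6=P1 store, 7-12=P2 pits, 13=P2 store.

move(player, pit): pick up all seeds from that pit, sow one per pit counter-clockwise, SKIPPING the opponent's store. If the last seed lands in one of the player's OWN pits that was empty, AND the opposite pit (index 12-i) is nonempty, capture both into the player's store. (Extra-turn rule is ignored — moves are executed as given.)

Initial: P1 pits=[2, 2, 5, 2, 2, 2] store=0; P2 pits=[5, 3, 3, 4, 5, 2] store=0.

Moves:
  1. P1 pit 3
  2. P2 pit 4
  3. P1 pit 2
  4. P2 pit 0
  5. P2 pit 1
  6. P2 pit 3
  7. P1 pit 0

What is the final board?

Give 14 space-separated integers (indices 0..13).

Answer: 0 5 2 2 5 4 1 0 0 5 0 3 6 4

Derivation:
Move 1: P1 pit3 -> P1=[2,2,5,0,3,3](0) P2=[5,3,3,4,5,2](0)
Move 2: P2 pit4 -> P1=[3,3,6,0,3,3](0) P2=[5,3,3,4,0,3](1)
Move 3: P1 pit2 -> P1=[3,3,0,1,4,4](1) P2=[6,4,3,4,0,3](1)
Move 4: P2 pit0 -> P1=[3,3,0,1,4,4](1) P2=[0,5,4,5,1,4](2)
Move 5: P2 pit1 -> P1=[3,3,0,1,4,4](1) P2=[0,0,5,6,2,5](3)
Move 6: P2 pit3 -> P1=[4,4,1,1,4,4](1) P2=[0,0,5,0,3,6](4)
Move 7: P1 pit0 -> P1=[0,5,2,2,5,4](1) P2=[0,0,5,0,3,6](4)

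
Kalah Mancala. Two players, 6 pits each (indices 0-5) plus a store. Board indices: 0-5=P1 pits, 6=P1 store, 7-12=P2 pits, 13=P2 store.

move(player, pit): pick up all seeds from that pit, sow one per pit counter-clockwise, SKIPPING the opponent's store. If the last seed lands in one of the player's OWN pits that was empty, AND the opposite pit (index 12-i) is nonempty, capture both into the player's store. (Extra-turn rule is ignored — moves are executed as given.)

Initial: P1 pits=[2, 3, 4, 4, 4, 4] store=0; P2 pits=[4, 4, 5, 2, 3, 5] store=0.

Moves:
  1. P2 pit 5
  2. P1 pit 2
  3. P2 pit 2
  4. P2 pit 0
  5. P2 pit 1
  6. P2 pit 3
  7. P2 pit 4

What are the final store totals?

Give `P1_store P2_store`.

Move 1: P2 pit5 -> P1=[3,4,5,5,4,4](0) P2=[4,4,5,2,3,0](1)
Move 2: P1 pit2 -> P1=[3,4,0,6,5,5](1) P2=[5,4,5,2,3,0](1)
Move 3: P2 pit2 -> P1=[4,4,0,6,5,5](1) P2=[5,4,0,3,4,1](2)
Move 4: P2 pit0 -> P1=[4,4,0,6,5,5](1) P2=[0,5,1,4,5,2](2)
Move 5: P2 pit1 -> P1=[4,4,0,6,5,5](1) P2=[0,0,2,5,6,3](3)
Move 6: P2 pit3 -> P1=[5,5,0,6,5,5](1) P2=[0,0,2,0,7,4](4)
Move 7: P2 pit4 -> P1=[6,6,1,7,6,5](1) P2=[0,0,2,0,0,5](5)

Answer: 1 5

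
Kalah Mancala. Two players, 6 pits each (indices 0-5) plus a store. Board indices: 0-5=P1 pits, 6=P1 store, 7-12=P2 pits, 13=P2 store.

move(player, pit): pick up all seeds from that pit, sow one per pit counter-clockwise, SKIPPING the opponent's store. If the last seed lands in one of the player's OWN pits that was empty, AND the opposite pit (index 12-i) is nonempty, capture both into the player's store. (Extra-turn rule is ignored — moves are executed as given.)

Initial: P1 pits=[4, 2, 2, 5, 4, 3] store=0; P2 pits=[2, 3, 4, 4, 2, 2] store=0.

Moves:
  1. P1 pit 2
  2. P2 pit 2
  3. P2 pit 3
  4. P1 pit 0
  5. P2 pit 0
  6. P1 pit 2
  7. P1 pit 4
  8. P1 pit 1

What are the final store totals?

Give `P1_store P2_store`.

Move 1: P1 pit2 -> P1=[4,2,0,6,5,3](0) P2=[2,3,4,4,2,2](0)
Move 2: P2 pit2 -> P1=[4,2,0,6,5,3](0) P2=[2,3,0,5,3,3](1)
Move 3: P2 pit3 -> P1=[5,3,0,6,5,3](0) P2=[2,3,0,0,4,4](2)
Move 4: P1 pit0 -> P1=[0,4,1,7,6,4](0) P2=[2,3,0,0,4,4](2)
Move 5: P2 pit0 -> P1=[0,4,1,0,6,4](0) P2=[0,4,0,0,4,4](10)
Move 6: P1 pit2 -> P1=[0,4,0,1,6,4](0) P2=[0,4,0,0,4,4](10)
Move 7: P1 pit4 -> P1=[0,4,0,1,0,5](1) P2=[1,5,1,1,4,4](10)
Move 8: P1 pit1 -> P1=[0,0,1,2,1,6](1) P2=[1,5,1,1,4,4](10)

Answer: 1 10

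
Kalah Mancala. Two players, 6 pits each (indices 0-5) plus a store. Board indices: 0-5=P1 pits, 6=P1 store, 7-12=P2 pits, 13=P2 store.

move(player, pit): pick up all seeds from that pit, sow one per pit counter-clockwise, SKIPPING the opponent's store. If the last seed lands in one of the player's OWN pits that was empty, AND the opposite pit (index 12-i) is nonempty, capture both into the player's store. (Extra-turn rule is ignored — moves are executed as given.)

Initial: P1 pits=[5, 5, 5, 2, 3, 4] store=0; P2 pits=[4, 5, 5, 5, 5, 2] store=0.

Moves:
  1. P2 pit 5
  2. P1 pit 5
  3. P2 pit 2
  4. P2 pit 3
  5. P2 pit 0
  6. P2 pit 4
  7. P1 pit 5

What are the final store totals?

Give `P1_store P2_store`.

Answer: 2 4

Derivation:
Move 1: P2 pit5 -> P1=[6,5,5,2,3,4](0) P2=[4,5,5,5,5,0](1)
Move 2: P1 pit5 -> P1=[6,5,5,2,3,0](1) P2=[5,6,6,5,5,0](1)
Move 3: P2 pit2 -> P1=[7,6,5,2,3,0](1) P2=[5,6,0,6,6,1](2)
Move 4: P2 pit3 -> P1=[8,7,6,2,3,0](1) P2=[5,6,0,0,7,2](3)
Move 5: P2 pit0 -> P1=[8,7,6,2,3,0](1) P2=[0,7,1,1,8,3](3)
Move 6: P2 pit4 -> P1=[9,8,7,3,4,1](1) P2=[0,7,1,1,0,4](4)
Move 7: P1 pit5 -> P1=[9,8,7,3,4,0](2) P2=[0,7,1,1,0,4](4)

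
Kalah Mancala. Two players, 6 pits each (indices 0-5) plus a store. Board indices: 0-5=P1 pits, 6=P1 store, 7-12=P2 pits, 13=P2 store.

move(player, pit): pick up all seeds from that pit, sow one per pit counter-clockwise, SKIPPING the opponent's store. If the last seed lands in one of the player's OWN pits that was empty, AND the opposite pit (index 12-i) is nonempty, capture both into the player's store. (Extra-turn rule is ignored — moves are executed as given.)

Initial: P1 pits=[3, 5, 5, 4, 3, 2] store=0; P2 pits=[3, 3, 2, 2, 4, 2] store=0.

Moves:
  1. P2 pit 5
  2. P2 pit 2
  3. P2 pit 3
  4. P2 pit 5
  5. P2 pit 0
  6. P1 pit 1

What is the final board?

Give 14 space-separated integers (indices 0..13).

Move 1: P2 pit5 -> P1=[4,5,5,4,3,2](0) P2=[3,3,2,2,4,0](1)
Move 2: P2 pit2 -> P1=[4,5,5,4,3,2](0) P2=[3,3,0,3,5,0](1)
Move 3: P2 pit3 -> P1=[4,5,5,4,3,2](0) P2=[3,3,0,0,6,1](2)
Move 4: P2 pit5 -> P1=[4,5,5,4,3,2](0) P2=[3,3,0,0,6,0](3)
Move 5: P2 pit0 -> P1=[4,5,0,4,3,2](0) P2=[0,4,1,0,6,0](9)
Move 6: P1 pit1 -> P1=[4,0,1,5,4,3](1) P2=[0,4,1,0,6,0](9)

Answer: 4 0 1 5 4 3 1 0 4 1 0 6 0 9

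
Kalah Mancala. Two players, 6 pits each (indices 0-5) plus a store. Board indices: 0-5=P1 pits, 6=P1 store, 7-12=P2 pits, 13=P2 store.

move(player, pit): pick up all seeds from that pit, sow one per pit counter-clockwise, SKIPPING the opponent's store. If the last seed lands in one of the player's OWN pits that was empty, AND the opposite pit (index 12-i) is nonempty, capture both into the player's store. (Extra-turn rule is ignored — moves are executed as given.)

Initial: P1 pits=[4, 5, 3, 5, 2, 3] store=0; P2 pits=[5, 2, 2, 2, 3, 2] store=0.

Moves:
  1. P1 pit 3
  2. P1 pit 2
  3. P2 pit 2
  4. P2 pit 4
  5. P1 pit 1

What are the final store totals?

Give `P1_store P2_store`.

Move 1: P1 pit3 -> P1=[4,5,3,0,3,4](1) P2=[6,3,2,2,3,2](0)
Move 2: P1 pit2 -> P1=[4,5,0,1,4,5](1) P2=[6,3,2,2,3,2](0)
Move 3: P2 pit2 -> P1=[4,5,0,1,4,5](1) P2=[6,3,0,3,4,2](0)
Move 4: P2 pit4 -> P1=[5,6,0,1,4,5](1) P2=[6,3,0,3,0,3](1)
Move 5: P1 pit1 -> P1=[5,0,1,2,5,6](2) P2=[7,3,0,3,0,3](1)

Answer: 2 1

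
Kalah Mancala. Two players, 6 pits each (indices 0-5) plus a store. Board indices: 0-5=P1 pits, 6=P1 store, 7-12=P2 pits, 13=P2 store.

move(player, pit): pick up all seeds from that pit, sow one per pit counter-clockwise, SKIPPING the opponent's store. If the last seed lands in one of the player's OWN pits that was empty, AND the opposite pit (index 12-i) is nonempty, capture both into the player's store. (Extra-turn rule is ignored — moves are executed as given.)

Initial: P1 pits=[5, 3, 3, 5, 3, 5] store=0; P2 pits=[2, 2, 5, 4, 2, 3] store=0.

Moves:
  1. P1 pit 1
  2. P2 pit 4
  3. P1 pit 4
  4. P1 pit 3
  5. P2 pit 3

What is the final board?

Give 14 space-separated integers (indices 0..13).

Answer: 6 0 4 0 1 7 2 4 4 6 0 1 5 2

Derivation:
Move 1: P1 pit1 -> P1=[5,0,4,6,4,5](0) P2=[2,2,5,4,2,3](0)
Move 2: P2 pit4 -> P1=[5,0,4,6,4,5](0) P2=[2,2,5,4,0,4](1)
Move 3: P1 pit4 -> P1=[5,0,4,6,0,6](1) P2=[3,3,5,4,0,4](1)
Move 4: P1 pit3 -> P1=[5,0,4,0,1,7](2) P2=[4,4,6,4,0,4](1)
Move 5: P2 pit3 -> P1=[6,0,4,0,1,7](2) P2=[4,4,6,0,1,5](2)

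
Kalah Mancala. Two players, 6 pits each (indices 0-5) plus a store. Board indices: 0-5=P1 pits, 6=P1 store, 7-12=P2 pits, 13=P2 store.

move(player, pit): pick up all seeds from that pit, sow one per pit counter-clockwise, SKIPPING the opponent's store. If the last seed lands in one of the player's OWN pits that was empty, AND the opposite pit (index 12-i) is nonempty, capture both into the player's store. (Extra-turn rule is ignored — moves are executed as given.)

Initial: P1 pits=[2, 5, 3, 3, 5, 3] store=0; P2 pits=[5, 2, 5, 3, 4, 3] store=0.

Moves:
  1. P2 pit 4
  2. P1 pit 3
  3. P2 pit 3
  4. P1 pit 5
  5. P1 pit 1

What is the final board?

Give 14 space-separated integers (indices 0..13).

Answer: 3 0 4 1 7 1 3 7 3 6 0 1 5 2

Derivation:
Move 1: P2 pit4 -> P1=[3,6,3,3,5,3](0) P2=[5,2,5,3,0,4](1)
Move 2: P1 pit3 -> P1=[3,6,3,0,6,4](1) P2=[5,2,5,3,0,4](1)
Move 3: P2 pit3 -> P1=[3,6,3,0,6,4](1) P2=[5,2,5,0,1,5](2)
Move 4: P1 pit5 -> P1=[3,6,3,0,6,0](2) P2=[6,3,6,0,1,5](2)
Move 5: P1 pit1 -> P1=[3,0,4,1,7,1](3) P2=[7,3,6,0,1,5](2)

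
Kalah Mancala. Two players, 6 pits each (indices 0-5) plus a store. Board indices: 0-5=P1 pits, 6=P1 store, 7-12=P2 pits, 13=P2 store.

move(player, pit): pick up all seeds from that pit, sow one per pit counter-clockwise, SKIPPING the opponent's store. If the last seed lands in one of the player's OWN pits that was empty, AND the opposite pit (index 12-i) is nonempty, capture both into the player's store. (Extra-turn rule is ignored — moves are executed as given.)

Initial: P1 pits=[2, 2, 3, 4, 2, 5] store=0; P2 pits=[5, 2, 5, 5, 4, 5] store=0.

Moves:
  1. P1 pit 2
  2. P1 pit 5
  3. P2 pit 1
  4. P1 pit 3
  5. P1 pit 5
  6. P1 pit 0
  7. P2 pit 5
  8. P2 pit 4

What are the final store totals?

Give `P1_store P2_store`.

Move 1: P1 pit2 -> P1=[2,2,0,5,3,6](0) P2=[5,2,5,5,4,5](0)
Move 2: P1 pit5 -> P1=[2,2,0,5,3,0](1) P2=[6,3,6,6,5,5](0)
Move 3: P2 pit1 -> P1=[2,2,0,5,3,0](1) P2=[6,0,7,7,6,5](0)
Move 4: P1 pit3 -> P1=[2,2,0,0,4,1](2) P2=[7,1,7,7,6,5](0)
Move 5: P1 pit5 -> P1=[2,2,0,0,4,0](3) P2=[7,1,7,7,6,5](0)
Move 6: P1 pit0 -> P1=[0,3,0,0,4,0](11) P2=[7,1,7,0,6,5](0)
Move 7: P2 pit5 -> P1=[1,4,1,1,4,0](11) P2=[7,1,7,0,6,0](1)
Move 8: P2 pit4 -> P1=[2,5,2,2,4,0](11) P2=[7,1,7,0,0,1](2)

Answer: 11 2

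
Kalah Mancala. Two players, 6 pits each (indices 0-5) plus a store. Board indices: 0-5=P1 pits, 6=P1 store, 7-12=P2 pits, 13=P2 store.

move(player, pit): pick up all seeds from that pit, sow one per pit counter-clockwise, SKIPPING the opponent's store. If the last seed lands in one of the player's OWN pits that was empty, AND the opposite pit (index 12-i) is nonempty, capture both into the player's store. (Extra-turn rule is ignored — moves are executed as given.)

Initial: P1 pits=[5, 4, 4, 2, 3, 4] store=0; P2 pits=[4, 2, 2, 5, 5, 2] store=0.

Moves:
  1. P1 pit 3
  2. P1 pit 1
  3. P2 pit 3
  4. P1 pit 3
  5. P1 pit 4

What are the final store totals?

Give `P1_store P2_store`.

Move 1: P1 pit3 -> P1=[5,4,4,0,4,5](0) P2=[4,2,2,5,5,2](0)
Move 2: P1 pit1 -> P1=[5,0,5,1,5,6](0) P2=[4,2,2,5,5,2](0)
Move 3: P2 pit3 -> P1=[6,1,5,1,5,6](0) P2=[4,2,2,0,6,3](1)
Move 4: P1 pit3 -> P1=[6,1,5,0,6,6](0) P2=[4,2,2,0,6,3](1)
Move 5: P1 pit4 -> P1=[6,1,5,0,0,7](1) P2=[5,3,3,1,6,3](1)

Answer: 1 1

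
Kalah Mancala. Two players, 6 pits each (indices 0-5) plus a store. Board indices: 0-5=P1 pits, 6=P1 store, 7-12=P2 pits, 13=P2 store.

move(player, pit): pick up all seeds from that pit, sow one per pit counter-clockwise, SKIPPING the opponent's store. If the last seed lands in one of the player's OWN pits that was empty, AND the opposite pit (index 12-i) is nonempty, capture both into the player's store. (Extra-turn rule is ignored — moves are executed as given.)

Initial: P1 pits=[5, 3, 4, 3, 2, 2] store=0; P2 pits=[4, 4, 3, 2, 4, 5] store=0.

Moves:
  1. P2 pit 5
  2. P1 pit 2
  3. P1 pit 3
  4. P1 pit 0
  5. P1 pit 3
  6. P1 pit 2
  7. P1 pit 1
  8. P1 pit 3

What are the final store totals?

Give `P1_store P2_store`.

Answer: 8 1

Derivation:
Move 1: P2 pit5 -> P1=[6,4,5,4,2,2](0) P2=[4,4,3,2,4,0](1)
Move 2: P1 pit2 -> P1=[6,4,0,5,3,3](1) P2=[5,4,3,2,4,0](1)
Move 3: P1 pit3 -> P1=[6,4,0,0,4,4](2) P2=[6,5,3,2,4,0](1)
Move 4: P1 pit0 -> P1=[0,5,1,1,5,5](3) P2=[6,5,3,2,4,0](1)
Move 5: P1 pit3 -> P1=[0,5,1,0,6,5](3) P2=[6,5,3,2,4,0](1)
Move 6: P1 pit2 -> P1=[0,5,0,0,6,5](7) P2=[6,5,0,2,4,0](1)
Move 7: P1 pit1 -> P1=[0,0,1,1,7,6](8) P2=[6,5,0,2,4,0](1)
Move 8: P1 pit3 -> P1=[0,0,1,0,8,6](8) P2=[6,5,0,2,4,0](1)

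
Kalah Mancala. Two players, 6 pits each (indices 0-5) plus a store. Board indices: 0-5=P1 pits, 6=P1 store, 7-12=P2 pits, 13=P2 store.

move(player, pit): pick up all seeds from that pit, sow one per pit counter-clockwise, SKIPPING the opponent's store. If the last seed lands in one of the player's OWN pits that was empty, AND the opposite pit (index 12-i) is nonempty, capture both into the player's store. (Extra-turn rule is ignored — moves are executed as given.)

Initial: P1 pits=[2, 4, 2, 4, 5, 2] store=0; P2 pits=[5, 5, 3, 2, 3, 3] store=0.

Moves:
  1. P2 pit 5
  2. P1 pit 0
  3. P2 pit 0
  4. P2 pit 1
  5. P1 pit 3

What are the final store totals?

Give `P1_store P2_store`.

Answer: 1 2

Derivation:
Move 1: P2 pit5 -> P1=[3,5,2,4,5,2](0) P2=[5,5,3,2,3,0](1)
Move 2: P1 pit0 -> P1=[0,6,3,5,5,2](0) P2=[5,5,3,2,3,0](1)
Move 3: P2 pit0 -> P1=[0,6,3,5,5,2](0) P2=[0,6,4,3,4,1](1)
Move 4: P2 pit1 -> P1=[1,6,3,5,5,2](0) P2=[0,0,5,4,5,2](2)
Move 5: P1 pit3 -> P1=[1,6,3,0,6,3](1) P2=[1,1,5,4,5,2](2)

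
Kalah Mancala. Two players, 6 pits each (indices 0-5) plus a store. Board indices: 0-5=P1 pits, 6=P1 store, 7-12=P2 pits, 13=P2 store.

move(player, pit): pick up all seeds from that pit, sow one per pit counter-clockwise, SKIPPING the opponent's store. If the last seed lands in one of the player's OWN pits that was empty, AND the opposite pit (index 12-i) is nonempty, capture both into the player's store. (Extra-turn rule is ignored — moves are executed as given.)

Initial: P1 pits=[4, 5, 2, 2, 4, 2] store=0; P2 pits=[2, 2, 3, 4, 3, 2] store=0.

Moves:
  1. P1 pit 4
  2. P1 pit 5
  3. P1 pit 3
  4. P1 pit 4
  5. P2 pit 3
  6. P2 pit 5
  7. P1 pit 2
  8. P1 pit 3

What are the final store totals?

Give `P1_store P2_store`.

Move 1: P1 pit4 -> P1=[4,5,2,2,0,3](1) P2=[3,3,3,4,3,2](0)
Move 2: P1 pit5 -> P1=[4,5,2,2,0,0](2) P2=[4,4,3,4,3,2](0)
Move 3: P1 pit3 -> P1=[4,5,2,0,1,0](7) P2=[0,4,3,4,3,2](0)
Move 4: P1 pit4 -> P1=[4,5,2,0,0,1](7) P2=[0,4,3,4,3,2](0)
Move 5: P2 pit3 -> P1=[5,5,2,0,0,1](7) P2=[0,4,3,0,4,3](1)
Move 6: P2 pit5 -> P1=[6,6,2,0,0,1](7) P2=[0,4,3,0,4,0](2)
Move 7: P1 pit2 -> P1=[6,6,0,1,0,1](12) P2=[0,0,3,0,4,0](2)
Move 8: P1 pit3 -> P1=[6,6,0,0,1,1](12) P2=[0,0,3,0,4,0](2)

Answer: 12 2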